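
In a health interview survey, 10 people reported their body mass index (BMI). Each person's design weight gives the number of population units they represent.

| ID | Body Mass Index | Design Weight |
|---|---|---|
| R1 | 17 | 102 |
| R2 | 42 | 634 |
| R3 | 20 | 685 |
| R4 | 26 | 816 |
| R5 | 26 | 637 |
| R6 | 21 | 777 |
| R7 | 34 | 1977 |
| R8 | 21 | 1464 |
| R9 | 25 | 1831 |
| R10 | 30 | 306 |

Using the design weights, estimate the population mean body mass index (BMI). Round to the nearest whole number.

Weighted sum = 17×102 + 42×634 + 20×685 + 26×816 + 26×637 + 21×777 + 34×1977 + 21×1464 + 25×1831 + 30×306
  = 1734 + 26628 + 13700 + 21216 + 16562 + 16317 + 67218 + 30744 + 45775 + 9180 = 249074
Sum of weights = 102 + 634 + 685 + 816 + 637 + 777 + 1977 + 1464 + 1831 + 306 = 9229
Weighted mean = 249074 / 9229 = 26.988189

27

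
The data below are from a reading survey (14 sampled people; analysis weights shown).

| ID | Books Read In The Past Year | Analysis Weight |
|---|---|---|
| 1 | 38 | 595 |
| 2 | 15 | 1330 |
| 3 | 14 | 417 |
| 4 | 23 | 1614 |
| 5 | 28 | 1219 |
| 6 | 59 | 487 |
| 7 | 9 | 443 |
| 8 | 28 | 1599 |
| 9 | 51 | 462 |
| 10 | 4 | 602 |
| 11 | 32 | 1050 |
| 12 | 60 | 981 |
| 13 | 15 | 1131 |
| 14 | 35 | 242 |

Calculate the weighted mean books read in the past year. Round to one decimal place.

28.0

Weighted sum = 341009
Sum of weights = 12172
Weighted mean = 341009 / 12172 = 28.015856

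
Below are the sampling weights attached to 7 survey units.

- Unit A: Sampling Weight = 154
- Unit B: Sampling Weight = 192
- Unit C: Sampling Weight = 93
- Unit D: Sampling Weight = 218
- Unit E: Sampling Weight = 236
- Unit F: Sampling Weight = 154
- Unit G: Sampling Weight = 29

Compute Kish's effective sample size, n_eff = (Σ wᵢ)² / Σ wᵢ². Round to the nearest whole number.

Σ wᵢ = 154 + 192 + 93 + 218 + 236 + 154 + 29 = 1076
Σ wᵢ² = 23716 + 36864 + 8649 + 47524 + 55696 + 23716 + 841 = 197006
n_eff = 1076² / 197006 = 1157776 / 197006 = 5.8768565

6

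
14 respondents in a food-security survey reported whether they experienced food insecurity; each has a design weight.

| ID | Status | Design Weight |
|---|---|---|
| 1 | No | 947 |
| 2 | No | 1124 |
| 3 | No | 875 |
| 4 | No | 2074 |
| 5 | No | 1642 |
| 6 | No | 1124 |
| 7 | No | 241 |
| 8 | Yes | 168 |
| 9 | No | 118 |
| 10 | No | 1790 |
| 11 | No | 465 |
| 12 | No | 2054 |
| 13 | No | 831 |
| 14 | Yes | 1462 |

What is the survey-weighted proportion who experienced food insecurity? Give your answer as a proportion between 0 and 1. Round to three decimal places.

Sum of weights for 'Yes' = 168 + 1462 = 1630
Total weight = 14915
Weighted proportion = 1630 / 14915 = 0.10928595

0.109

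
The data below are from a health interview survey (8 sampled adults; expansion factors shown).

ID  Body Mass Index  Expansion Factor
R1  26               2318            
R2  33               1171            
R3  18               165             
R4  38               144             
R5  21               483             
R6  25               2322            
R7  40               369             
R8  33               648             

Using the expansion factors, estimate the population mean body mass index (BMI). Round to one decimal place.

27.8

Weighted sum = 26×2318 + 33×1171 + 18×165 + 38×144 + 21×483 + 25×2322 + 40×369 + 33×648
  = 60268 + 38643 + 2970 + 5472 + 10143 + 58050 + 14760 + 21384 = 211690
Sum of weights = 2318 + 1171 + 165 + 144 + 483 + 2322 + 369 + 648 = 7620
Weighted mean = 211690 / 7620 = 27.78084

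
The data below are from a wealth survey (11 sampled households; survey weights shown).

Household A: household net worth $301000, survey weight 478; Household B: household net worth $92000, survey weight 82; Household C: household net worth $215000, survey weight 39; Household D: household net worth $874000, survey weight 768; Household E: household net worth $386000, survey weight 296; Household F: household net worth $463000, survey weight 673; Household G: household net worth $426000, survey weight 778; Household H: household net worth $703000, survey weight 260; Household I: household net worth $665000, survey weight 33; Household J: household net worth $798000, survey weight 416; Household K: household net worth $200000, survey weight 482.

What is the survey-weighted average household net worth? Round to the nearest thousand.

516000

Weighted sum = 301000×478 + 92000×82 + 215000×39 + 874000×768 + 386000×296 + 463000×673 + 426000×778 + 703000×260 + 665000×33 + 798000×416 + 200000×482
  = 2221415000
Sum of weights = 478 + 82 + 39 + 768 + 296 + 673 + 778 + 260 + 33 + 416 + 482 = 4305
Weighted mean = 2221415000 / 4305 = 516008.13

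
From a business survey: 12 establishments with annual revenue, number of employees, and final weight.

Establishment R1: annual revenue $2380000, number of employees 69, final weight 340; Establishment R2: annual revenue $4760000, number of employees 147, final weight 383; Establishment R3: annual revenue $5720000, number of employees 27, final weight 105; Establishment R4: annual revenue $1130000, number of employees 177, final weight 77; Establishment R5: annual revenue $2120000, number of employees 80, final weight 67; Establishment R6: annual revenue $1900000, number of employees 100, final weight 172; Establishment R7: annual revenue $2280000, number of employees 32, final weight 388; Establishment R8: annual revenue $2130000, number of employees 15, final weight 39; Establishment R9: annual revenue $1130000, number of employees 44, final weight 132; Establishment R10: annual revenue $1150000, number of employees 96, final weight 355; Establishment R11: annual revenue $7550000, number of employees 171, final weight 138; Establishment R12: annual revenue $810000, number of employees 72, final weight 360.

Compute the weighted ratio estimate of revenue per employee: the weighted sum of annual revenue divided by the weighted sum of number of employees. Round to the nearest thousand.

Σ wᵢ·y = 6647350000
Σ wᵢ·x = 69×340 + 147×383 + 27×105 + 177×77 + 80×67 + 100×172 + 32×388 + 15×39 + 44×132 + 96×355 + 171×138 + 72×360
  = 23460 + 56301 + 2835 + 13629 + 5360 + 17200 + 12416 + 585 + 5808 + 34080 + 23598 + 25920 = 221192
Ratio = 6647350000 / 221192 = 30052.398

30000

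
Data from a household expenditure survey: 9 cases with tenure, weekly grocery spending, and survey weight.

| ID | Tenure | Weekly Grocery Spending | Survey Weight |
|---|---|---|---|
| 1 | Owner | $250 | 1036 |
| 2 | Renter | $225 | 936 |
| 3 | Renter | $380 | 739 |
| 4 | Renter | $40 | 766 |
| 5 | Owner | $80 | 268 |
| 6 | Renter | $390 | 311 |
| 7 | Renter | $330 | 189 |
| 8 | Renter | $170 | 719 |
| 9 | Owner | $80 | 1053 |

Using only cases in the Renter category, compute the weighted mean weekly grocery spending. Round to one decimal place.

Renter rows: 2, 3, 4, 6, 7, 8
Weighted sum = 225×936 + 380×739 + 40×766 + 390×311 + 330×189 + 170×719
  = 827950
Sum of weights = 936 + 739 + 766 + 311 + 189 + 719 = 3660
Weighted mean = 827950 / 3660 = 226.21585

226.2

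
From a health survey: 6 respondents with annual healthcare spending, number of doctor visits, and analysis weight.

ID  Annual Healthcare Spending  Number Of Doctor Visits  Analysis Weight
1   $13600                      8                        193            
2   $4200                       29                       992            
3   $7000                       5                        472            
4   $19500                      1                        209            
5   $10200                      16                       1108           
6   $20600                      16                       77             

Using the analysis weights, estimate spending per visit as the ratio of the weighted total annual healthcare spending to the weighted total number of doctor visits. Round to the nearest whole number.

522

Σ wᵢ·y = 13600×193 + 4200×992 + 7000×472 + 19500×209 + 10200×1108 + 20600×77
  = 27058500
Σ wᵢ·x = 51841
Ratio = 27058500 / 51841 = 521.95174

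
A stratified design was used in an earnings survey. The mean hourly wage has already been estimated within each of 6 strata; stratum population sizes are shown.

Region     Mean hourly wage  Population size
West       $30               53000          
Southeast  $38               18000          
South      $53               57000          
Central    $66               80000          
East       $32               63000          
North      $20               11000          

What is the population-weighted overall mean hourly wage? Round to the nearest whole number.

Σ Nₕ·x̄ₕ = 30×53000 + 38×18000 + 53×57000 + 66×80000 + 32×63000 + 20×11000
  = 1590000 + 684000 + 3021000 + 5280000 + 2016000 + 220000 = 12811000
Σ Nₕ = 53000 + 18000 + 57000 + 80000 + 63000 + 11000 = 282000
Overall mean = 12811000 / 282000 = 45.429078

45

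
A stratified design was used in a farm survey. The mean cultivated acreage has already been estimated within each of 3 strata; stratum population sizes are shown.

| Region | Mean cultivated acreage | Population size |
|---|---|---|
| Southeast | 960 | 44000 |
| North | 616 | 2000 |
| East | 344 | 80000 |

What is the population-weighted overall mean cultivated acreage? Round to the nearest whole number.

Σ Nₕ·x̄ₕ = 960×44000 + 616×2000 + 344×80000
  = 70992000
Σ Nₕ = 44000 + 2000 + 80000 = 126000
Overall mean = 70992000 / 126000 = 563.42857

563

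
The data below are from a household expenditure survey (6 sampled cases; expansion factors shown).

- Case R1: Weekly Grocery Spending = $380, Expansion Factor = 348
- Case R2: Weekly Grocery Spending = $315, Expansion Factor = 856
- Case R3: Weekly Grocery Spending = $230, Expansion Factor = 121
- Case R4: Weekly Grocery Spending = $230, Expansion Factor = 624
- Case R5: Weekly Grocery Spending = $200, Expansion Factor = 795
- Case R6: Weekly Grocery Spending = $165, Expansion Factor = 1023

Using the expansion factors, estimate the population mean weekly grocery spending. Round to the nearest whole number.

239

Weighted sum = 380×348 + 315×856 + 230×121 + 230×624 + 200×795 + 165×1023
  = 901025
Sum of weights = 348 + 856 + 121 + 624 + 795 + 1023 = 3767
Weighted mean = 901025 / 3767 = 239.18901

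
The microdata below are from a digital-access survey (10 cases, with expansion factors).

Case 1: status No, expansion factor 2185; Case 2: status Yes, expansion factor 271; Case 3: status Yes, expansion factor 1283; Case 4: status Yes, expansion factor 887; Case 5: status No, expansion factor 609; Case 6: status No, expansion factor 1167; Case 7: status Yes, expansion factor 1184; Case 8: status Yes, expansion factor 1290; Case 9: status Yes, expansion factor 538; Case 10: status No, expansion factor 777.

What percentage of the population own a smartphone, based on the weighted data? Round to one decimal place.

53.5

Sum of weights for 'Yes' = 271 + 1283 + 887 + 1184 + 1290 + 538 = 5453
Total weight = 2185 + 271 + 1283 + 887 + 609 + 1167 + 1184 + 1290 + 538 + 777 = 10191
Weighted proportion = 5453 / 10191 = 0.53507997 → 53.507997%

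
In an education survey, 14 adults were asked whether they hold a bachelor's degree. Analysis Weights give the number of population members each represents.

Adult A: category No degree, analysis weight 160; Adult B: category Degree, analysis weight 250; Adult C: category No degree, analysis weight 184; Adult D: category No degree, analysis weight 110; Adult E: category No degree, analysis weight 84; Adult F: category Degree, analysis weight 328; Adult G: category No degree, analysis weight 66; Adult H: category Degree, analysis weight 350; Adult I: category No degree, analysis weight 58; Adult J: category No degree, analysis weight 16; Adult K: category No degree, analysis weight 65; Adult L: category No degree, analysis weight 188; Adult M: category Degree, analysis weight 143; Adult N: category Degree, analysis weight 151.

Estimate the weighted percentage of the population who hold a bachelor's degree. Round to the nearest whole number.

Sum of weights for 'Degree' = 250 + 328 + 350 + 143 + 151 = 1222
Total weight = 2153
Weighted proportion = 1222 / 2153 = 0.56758012 → 56.758012%

57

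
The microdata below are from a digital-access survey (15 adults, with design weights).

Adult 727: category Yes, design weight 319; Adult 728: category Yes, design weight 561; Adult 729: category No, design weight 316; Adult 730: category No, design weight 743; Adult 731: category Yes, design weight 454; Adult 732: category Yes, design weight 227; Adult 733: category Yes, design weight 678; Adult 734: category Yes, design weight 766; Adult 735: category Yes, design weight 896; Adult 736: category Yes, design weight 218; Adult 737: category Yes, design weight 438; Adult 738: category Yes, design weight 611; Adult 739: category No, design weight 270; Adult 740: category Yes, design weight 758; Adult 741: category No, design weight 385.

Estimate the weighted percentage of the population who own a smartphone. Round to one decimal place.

Sum of weights for 'Yes' = 319 + 561 + 454 + 227 + 678 + 766 + 896 + 218 + 438 + 611 + 758 = 5926
Total weight = 7640
Weighted proportion = 5926 / 7640 = 0.77565445 → 77.565445%

77.6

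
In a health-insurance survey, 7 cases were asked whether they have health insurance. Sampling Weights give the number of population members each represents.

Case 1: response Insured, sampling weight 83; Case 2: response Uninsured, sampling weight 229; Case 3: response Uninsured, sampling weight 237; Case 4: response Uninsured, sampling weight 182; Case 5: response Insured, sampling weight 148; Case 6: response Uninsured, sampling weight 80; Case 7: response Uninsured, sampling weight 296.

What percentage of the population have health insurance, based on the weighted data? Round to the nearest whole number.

18

Sum of weights for 'Insured' = 83 + 148 = 231
Total weight = 83 + 229 + 237 + 182 + 148 + 80 + 296 = 1255
Weighted proportion = 231 / 1255 = 0.18406375 → 18.406375%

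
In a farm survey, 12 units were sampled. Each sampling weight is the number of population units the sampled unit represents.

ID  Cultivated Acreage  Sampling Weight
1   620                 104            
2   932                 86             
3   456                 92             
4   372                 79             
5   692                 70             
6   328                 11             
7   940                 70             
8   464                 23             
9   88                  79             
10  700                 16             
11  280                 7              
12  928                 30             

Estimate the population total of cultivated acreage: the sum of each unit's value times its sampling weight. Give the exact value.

Weighted total = 620×104 + 932×86 + 456×92 + 372×79 + 692×70 + 328×11 + 940×70 + 464×23 + 88×79 + 700×16 + 280×7 + 928×30
  = 392444

392444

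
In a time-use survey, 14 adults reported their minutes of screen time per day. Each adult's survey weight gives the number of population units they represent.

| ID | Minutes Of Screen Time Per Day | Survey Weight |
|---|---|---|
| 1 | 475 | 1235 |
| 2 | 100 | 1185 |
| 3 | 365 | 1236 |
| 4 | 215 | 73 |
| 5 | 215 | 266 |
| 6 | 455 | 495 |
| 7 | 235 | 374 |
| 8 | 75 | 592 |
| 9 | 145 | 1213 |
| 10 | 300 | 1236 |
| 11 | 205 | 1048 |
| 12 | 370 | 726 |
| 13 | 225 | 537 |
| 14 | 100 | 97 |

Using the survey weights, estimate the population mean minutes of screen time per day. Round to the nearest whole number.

Weighted sum = 2747335
Sum of weights = 10313
Weighted mean = 2747335 / 10313 = 266.39533

266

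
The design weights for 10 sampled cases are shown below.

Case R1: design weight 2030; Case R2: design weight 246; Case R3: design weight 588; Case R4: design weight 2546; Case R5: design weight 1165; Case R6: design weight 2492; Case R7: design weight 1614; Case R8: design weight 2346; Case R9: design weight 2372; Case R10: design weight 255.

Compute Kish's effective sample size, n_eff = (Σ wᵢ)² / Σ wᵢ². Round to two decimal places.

7.57

Σ wᵢ = 15654
Σ wᵢ² = 4120900 + 60516 + 345744 + 6482116 + 1357225 + 6210064 + 2604996 + 5503716 + 5626384 + 65025 = 32376686
n_eff = 15654² / 32376686 = 245047716 / 32376686 = 7.5686473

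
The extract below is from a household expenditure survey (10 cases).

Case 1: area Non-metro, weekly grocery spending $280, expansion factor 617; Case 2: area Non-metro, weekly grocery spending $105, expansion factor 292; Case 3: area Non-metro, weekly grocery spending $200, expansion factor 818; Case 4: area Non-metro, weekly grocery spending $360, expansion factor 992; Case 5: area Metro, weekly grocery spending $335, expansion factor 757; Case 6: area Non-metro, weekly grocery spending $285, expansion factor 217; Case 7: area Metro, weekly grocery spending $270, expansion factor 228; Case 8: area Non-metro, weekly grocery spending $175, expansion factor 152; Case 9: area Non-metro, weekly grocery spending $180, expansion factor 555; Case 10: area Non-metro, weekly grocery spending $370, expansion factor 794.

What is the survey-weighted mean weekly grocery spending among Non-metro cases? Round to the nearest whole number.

272

Non-metro rows: 1, 2, 3, 4, 6, 8, 9, 10
Weighted sum = 280×617 + 105×292 + 200×818 + 360×992 + 285×217 + 175×152 + 180×555 + 370×794
  = 172760 + 30660 + 163600 + 357120 + 61845 + 26600 + 99900 + 293780 = 1206265
Sum of weights = 617 + 292 + 818 + 992 + 217 + 152 + 555 + 794 = 4437
Weighted mean = 1206265 / 4437 = 271.865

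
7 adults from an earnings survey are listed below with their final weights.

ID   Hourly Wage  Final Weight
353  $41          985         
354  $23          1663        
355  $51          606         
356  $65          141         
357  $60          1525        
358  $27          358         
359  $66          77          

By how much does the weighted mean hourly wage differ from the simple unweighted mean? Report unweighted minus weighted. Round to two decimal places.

Unweighted sum = 41 + 23 + 51 + 65 + 60 + 27 + 66 = 333
Unweighted mean = 333 / 7 = 47.571429
Weighted sum = 41×985 + 23×1663 + 51×606 + 65×141 + 60×1525 + 27×358 + 66×77
  = 224953
Sum of weights = 985 + 1663 + 606 + 141 + 1525 + 358 + 77 = 5355
Weighted mean = 224953 / 5355 = 42.00803
Difference (unweighted minus weighted) = 5.5633987

5.56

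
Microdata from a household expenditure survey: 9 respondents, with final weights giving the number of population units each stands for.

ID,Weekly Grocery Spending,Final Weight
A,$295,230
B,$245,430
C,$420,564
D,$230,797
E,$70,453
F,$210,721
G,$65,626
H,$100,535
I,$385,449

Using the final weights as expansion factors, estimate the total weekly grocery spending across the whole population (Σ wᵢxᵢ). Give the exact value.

1043565

Weighted total = 295×230 + 245×430 + 420×564 + 230×797 + 70×453 + 210×721 + 65×626 + 100×535 + 385×449
  = 67850 + 105350 + 236880 + 183310 + 31710 + 151410 + 40690 + 53500 + 172865 = 1043565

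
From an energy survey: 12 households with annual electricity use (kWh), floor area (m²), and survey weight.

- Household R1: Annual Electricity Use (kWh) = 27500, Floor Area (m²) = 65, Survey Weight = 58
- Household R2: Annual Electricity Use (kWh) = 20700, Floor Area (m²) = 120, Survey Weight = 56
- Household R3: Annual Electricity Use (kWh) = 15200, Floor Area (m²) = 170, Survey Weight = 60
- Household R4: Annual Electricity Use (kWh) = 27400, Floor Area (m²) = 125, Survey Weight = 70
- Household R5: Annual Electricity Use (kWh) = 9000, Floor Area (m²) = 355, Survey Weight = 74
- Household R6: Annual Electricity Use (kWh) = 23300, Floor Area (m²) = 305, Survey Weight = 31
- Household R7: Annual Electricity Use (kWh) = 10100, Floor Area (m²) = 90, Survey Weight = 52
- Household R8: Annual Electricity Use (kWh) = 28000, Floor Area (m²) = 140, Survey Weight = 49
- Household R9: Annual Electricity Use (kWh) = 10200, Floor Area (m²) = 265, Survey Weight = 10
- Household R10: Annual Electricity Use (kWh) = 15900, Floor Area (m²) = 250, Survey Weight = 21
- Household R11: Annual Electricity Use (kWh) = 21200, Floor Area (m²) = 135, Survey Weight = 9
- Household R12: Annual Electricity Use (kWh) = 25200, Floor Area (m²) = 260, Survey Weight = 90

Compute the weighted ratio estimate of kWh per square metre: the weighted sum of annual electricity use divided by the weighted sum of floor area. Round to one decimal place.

Σ wᵢ·y = 27500×58 + 20700×56 + 15200×60 + 27400×70 + 9000×74 + 23300×31 + 10100×52 + 28000×49 + 10200×10 + 15900×21 + 21200×9 + 25200×90
  = 11764400
Σ wᵢ·x = 109220
Ratio = 11764400 / 109220 = 107.71287

107.7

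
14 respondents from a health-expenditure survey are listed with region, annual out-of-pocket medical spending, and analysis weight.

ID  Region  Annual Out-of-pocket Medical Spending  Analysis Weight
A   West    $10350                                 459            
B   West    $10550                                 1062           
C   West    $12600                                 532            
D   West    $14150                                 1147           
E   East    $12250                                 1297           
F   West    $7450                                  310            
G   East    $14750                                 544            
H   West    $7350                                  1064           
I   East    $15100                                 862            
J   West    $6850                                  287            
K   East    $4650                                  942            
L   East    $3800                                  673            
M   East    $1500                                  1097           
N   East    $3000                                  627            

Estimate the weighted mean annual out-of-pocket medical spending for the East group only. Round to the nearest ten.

East rows: E, G, I, K, L, M, N
Weighted sum = 12250×1297 + 14750×544 + 15100×862 + 4650×942 + 3800×673 + 1500×1097 + 3000×627
  = 15888250 + 8024000 + 13016200 + 4380300 + 2557400 + 1645500 + 1881000 = 47392650
Sum of weights = 1297 + 544 + 862 + 942 + 673 + 1097 + 627 = 6042
Weighted mean = 47392650 / 6042 = 7843.8679

7840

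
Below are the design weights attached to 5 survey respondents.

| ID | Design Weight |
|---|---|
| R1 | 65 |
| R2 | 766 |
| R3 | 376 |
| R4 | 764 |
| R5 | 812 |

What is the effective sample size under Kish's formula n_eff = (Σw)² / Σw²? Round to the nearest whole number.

Σ wᵢ = 2783
Σ wᵢ² = 4225 + 586756 + 141376 + 583696 + 659344 = 1975397
n_eff = 2783² / 1975397 = 7745089 / 1975397 = 3.9207759

4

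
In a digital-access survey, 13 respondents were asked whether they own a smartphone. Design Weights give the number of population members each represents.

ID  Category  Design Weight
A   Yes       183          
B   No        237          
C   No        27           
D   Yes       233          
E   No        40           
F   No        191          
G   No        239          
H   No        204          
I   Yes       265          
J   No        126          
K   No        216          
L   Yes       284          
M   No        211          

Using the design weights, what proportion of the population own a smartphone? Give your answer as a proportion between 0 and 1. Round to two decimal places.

0.39

Sum of weights for 'Yes' = 183 + 233 + 265 + 284 = 965
Total weight = 2456
Weighted proportion = 965 / 2456 = 0.39291531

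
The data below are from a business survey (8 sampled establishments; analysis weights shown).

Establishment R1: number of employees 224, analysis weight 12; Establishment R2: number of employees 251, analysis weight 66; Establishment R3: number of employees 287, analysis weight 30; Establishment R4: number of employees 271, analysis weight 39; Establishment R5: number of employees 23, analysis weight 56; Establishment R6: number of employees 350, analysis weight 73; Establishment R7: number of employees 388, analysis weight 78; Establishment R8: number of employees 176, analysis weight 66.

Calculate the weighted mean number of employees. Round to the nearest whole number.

255

Weighted sum = 224×12 + 251×66 + 287×30 + 271×39 + 23×56 + 350×73 + 388×78 + 176×66
  = 2688 + 16566 + 8610 + 10569 + 1288 + 25550 + 30264 + 11616 = 107151
Sum of weights = 12 + 66 + 30 + 39 + 56 + 73 + 78 + 66 = 420
Weighted mean = 107151 / 420 = 255.12143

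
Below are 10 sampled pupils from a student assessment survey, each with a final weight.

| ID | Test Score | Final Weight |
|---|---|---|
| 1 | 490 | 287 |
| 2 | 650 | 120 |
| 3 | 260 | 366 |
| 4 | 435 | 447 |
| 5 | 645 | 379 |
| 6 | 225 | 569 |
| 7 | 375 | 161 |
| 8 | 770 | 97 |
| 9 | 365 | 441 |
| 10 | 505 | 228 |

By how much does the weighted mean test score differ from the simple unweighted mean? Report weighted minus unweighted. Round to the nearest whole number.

Unweighted sum = 490 + 650 + 260 + 435 + 645 + 225 + 375 + 770 + 365 + 505 = 4720
Unweighted mean = 4720 / 10 = 472
Weighted sum = 490×287 + 650×120 + 260×366 + 435×447 + 645×379 + 225×569 + 375×161 + 770×97 + 365×441 + 505×228
  = 1291885
Sum of weights = 287 + 120 + 366 + 447 + 379 + 569 + 161 + 97 + 441 + 228 = 3095
Weighted mean = 1291885 / 3095 = 417.41034
Difference (weighted minus unweighted) = -54.589661

-55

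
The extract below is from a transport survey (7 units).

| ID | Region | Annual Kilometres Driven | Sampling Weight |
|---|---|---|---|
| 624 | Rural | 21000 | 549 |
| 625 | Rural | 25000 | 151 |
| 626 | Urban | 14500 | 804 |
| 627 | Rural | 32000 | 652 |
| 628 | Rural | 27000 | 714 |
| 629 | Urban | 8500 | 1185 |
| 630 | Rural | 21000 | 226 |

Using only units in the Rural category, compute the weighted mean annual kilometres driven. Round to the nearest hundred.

Rural rows: 624, 625, 627, 628, 630
Weighted sum = 21000×549 + 25000×151 + 32000×652 + 27000×714 + 21000×226
  = 11529000 + 3775000 + 20864000 + 19278000 + 4746000 = 60192000
Sum of weights = 549 + 151 + 652 + 714 + 226 = 2292
Weighted mean = 60192000 / 2292 = 26261.78

26300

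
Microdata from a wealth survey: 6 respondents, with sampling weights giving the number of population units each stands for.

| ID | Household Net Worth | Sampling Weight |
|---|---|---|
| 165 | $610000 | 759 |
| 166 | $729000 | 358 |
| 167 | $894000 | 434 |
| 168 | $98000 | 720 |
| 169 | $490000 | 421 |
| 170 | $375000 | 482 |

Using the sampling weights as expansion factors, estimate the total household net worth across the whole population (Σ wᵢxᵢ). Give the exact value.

Weighted total = 610000×759 + 729000×358 + 894000×434 + 98000×720 + 490000×421 + 375000×482
  = 462990000 + 260982000 + 387996000 + 70560000 + 206290000 + 180750000 = 1569568000

1569568000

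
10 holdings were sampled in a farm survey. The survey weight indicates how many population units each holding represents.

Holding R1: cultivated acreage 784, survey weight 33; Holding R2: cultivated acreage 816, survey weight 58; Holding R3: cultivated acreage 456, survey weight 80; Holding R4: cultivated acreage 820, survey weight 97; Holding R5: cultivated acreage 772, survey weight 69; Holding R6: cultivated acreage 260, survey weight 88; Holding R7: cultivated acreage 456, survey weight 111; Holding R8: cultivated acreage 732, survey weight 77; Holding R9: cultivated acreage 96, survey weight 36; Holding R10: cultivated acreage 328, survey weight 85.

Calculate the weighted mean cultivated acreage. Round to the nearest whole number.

550

Weighted sum = 403684
Sum of weights = 33 + 58 + 80 + 97 + 69 + 88 + 111 + 77 + 36 + 85 = 734
Weighted mean = 403684 / 734 = 549.9782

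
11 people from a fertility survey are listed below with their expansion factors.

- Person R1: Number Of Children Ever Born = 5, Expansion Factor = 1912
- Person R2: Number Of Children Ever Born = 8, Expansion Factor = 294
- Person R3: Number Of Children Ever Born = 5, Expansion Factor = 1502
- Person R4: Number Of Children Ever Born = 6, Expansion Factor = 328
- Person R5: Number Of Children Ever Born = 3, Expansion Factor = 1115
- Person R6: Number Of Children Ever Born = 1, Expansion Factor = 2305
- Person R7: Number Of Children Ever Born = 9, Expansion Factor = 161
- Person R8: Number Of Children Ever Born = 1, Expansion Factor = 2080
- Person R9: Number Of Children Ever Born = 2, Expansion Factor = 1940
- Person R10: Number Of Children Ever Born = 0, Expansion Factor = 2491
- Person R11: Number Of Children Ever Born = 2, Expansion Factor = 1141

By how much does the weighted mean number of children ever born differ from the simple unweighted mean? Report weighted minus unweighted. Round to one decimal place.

Unweighted sum = 5 + 8 + 5 + 6 + 3 + 1 + 9 + 1 + 2 + 0 + 2 = 42
Unweighted mean = 42 / 11 = 3.8181818
Weighted sum = 5×1912 + 8×294 + 5×1502 + 6×328 + 3×1115 + 1×2305 + 9×161 + 1×2080 + 2×1940 + 0×2491 + 2×1141
  = 9560 + 2352 + 7510 + 1968 + 3345 + 2305 + 1449 + 2080 + 3880 + 0 + 2282 = 36731
Sum of weights = 1912 + 294 + 1502 + 328 + 1115 + 2305 + 161 + 2080 + 1940 + 2491 + 1141 = 15269
Weighted mean = 36731 / 15269 = 2.405593
Difference (weighted minus unweighted) = -1.4125888

-1.4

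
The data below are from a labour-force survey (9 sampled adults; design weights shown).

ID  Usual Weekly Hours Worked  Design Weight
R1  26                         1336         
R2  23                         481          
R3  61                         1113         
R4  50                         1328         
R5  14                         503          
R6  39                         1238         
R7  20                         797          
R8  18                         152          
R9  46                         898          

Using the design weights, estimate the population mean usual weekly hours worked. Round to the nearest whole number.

38

Weighted sum = 26×1336 + 23×481 + 61×1113 + 50×1328 + 14×503 + 39×1238 + 20×797 + 18×152 + 46×898
  = 34736 + 11063 + 67893 + 66400 + 7042 + 48282 + 15940 + 2736 + 41308 = 295400
Sum of weights = 1336 + 481 + 1113 + 1328 + 503 + 1238 + 797 + 152 + 898 = 7846
Weighted mean = 295400 / 7846 = 37.649758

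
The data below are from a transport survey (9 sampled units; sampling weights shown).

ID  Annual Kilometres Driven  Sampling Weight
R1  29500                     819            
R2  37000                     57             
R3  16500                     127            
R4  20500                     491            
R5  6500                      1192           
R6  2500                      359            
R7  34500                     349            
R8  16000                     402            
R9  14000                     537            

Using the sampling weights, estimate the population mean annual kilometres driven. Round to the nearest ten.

16860

Weighted sum = 29500×819 + 37000×57 + 16500×127 + 20500×491 + 6500×1192 + 2500×359 + 34500×349 + 16000×402 + 14000×537
  = 24160500 + 2109000 + 2095500 + 10065500 + 7748000 + 897500 + 12040500 + 6432000 + 7518000 = 73066500
Sum of weights = 819 + 57 + 127 + 491 + 1192 + 359 + 349 + 402 + 537 = 4333
Weighted mean = 73066500 / 4333 = 16862.797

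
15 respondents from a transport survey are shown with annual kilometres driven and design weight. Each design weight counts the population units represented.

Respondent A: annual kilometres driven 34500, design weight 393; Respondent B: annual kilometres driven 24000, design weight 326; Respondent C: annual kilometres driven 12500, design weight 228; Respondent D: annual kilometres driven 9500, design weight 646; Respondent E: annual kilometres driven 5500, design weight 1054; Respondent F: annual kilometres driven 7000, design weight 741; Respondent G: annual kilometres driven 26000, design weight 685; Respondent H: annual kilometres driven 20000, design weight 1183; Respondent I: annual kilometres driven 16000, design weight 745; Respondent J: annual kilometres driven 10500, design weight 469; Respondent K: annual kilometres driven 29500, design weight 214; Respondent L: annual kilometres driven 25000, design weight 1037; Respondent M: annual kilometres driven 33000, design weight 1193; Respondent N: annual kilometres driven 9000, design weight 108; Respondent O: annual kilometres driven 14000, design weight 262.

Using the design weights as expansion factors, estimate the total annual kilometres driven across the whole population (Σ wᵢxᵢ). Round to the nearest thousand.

Weighted total = 175915000

175915000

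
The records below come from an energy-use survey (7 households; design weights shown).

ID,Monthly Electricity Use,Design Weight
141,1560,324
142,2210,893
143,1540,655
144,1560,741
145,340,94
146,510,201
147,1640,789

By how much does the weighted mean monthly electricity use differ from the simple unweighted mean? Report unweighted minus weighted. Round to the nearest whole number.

Unweighted sum = 1560 + 2210 + 1540 + 1560 + 340 + 510 + 1640 = 9360
Unweighted mean = 9360 / 7 = 1337.1429
Weighted sum = 6072060
Sum of weights = 3697
Weighted mean = 6072060 / 3697 = 1642.429
Difference (unweighted minus weighted) = -305.28614

-305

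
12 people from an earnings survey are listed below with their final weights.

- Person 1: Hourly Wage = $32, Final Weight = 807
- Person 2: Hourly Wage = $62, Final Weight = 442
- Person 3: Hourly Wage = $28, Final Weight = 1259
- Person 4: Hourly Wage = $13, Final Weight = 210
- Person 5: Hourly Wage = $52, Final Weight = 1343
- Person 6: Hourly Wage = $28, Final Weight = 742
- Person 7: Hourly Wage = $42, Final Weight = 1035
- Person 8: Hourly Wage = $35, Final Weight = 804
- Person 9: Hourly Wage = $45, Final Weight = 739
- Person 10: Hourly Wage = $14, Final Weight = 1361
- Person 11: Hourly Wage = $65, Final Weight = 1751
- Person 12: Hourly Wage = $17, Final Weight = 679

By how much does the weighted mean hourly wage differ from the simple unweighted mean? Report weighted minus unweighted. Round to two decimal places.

2.50

Unweighted sum = 32 + 62 + 28 + 13 + 52 + 28 + 42 + 35 + 45 + 14 + 65 + 17 = 433
Unweighted mean = 433 / 12 = 36.083333
Weighted sum = 32×807 + 62×442 + 28×1259 + 13×210 + 52×1343 + 28×742 + 42×1035 + 35×804 + 45×739 + 14×1361 + 65×1751 + 17×679
  = 25824 + 27404 + 35252 + 2730 + 69836 + 20776 + 43470 + 28140 + 33255 + 19054 + 113815 + 11543 = 431099
Sum of weights = 807 + 442 + 1259 + 210 + 1343 + 742 + 1035 + 804 + 739 + 1361 + 1751 + 679 = 11172
Weighted mean = 431099 / 11172 = 38.587451
Difference (weighted minus unweighted) = 2.5041174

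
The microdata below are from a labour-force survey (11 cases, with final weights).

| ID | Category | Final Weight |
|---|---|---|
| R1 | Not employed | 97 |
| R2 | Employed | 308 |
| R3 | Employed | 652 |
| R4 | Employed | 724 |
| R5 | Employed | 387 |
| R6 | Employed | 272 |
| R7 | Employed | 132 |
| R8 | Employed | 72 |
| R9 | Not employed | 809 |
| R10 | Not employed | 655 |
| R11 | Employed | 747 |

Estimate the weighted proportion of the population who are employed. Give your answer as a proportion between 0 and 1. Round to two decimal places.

Sum of weights for 'Employed' = 308 + 652 + 724 + 387 + 272 + 132 + 72 + 747 = 3294
Total weight = 97 + 308 + 652 + 724 + 387 + 272 + 132 + 72 + 809 + 655 + 747 = 4855
Weighted proportion = 3294 / 4855 = 0.6784758

0.68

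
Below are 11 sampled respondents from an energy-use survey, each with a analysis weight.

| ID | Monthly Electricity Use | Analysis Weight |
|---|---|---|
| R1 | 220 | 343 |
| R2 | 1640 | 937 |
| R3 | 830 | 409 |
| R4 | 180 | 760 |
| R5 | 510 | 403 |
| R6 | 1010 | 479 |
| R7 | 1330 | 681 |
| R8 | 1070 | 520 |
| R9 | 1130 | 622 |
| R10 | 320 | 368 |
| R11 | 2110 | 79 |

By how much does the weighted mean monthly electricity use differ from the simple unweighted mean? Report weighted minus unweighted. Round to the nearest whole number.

-8

Unweighted sum = 220 + 1640 + 830 + 180 + 510 + 1010 + 1330 + 1070 + 1130 + 320 + 2110 = 10350
Unweighted mean = 10350 / 11 = 940.90909
Weighted sum = 220×343 + 1640×937 + 830×409 + 180×760 + 510×403 + 1010×479 + 1330×681 + 1070×520 + 1130×622 + 320×368 + 2110×79
  = 75460 + 1536680 + 339470 + 136800 + 205530 + 483790 + 905730 + 556400 + 702860 + 117760 + 166690 = 5227170
Sum of weights = 343 + 937 + 409 + 760 + 403 + 479 + 681 + 520 + 622 + 368 + 79 = 5601
Weighted mean = 5227170 / 5601 = 933.25656
Difference (weighted minus unweighted) = -7.6525296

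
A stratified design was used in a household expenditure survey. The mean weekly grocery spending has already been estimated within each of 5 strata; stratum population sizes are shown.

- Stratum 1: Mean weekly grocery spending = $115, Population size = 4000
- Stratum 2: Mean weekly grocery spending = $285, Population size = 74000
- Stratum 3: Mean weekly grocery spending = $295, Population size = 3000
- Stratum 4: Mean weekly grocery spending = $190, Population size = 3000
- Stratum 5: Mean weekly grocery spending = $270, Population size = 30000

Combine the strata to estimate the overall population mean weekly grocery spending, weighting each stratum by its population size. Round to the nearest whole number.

Σ Nₕ·x̄ₕ = 115×4000 + 285×74000 + 295×3000 + 190×3000 + 270×30000
  = 31105000
Σ Nₕ = 4000 + 74000 + 3000 + 3000 + 30000 = 114000
Overall mean = 31105000 / 114000 = 272.85088

273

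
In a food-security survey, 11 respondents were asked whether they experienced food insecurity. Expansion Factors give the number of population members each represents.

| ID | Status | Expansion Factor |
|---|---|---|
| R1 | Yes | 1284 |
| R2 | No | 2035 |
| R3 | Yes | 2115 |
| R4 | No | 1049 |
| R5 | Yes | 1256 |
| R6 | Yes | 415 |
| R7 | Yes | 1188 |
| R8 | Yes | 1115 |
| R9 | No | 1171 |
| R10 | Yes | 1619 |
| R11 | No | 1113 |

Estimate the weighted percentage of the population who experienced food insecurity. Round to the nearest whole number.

63

Sum of weights for 'Yes' = 1284 + 2115 + 1256 + 415 + 1188 + 1115 + 1619 = 8992
Total weight = 14360
Weighted proportion = 8992 / 14360 = 0.62618384 → 62.618384%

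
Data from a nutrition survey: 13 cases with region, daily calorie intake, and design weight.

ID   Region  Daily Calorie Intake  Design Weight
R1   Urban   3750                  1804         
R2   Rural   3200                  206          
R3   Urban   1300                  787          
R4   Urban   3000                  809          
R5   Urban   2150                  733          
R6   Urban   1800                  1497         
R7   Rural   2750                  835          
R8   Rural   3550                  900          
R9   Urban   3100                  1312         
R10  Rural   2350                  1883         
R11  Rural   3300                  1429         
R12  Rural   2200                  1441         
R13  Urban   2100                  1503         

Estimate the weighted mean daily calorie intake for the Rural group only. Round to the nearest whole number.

2758

Rural rows: R2, R7, R8, R10, R11, R12
Weighted sum = 3200×206 + 2750×835 + 3550×900 + 2350×1883 + 3300×1429 + 2200×1441
  = 659200 + 2296250 + 3195000 + 4425050 + 4715700 + 3170200 = 18461400
Sum of weights = 206 + 835 + 900 + 1883 + 1429 + 1441 = 6694
Weighted mean = 18461400 / 6694 = 2757.9026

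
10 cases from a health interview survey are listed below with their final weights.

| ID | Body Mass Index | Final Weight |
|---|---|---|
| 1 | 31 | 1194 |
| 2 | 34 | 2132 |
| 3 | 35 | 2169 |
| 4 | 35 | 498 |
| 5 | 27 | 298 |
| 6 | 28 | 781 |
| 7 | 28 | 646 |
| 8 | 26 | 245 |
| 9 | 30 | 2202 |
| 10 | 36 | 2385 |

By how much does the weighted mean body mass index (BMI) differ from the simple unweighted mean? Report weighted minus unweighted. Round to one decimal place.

1.6

Unweighted sum = 31 + 34 + 35 + 35 + 27 + 28 + 28 + 26 + 30 + 36 = 310
Unweighted mean = 310 / 10 = 31
Weighted sum = 31×1194 + 34×2132 + 35×2169 + 35×498 + 27×298 + 28×781 + 28×646 + 26×245 + 30×2202 + 36×2385
  = 37014 + 72488 + 75915 + 17430 + 8046 + 21868 + 18088 + 6370 + 66060 + 85860 = 409139
Sum of weights = 1194 + 2132 + 2169 + 498 + 298 + 781 + 646 + 245 + 2202 + 2385 = 12550
Weighted mean = 409139 / 12550 = 32.600717
Difference (weighted minus unweighted) = 1.6007171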